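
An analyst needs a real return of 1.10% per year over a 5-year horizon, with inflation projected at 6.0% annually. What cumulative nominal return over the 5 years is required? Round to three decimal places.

41.347%

Required annual nominal rate: (1+1.10%)(1+6.0%) − 1 = 7.166%.
Cumulative over 5 years: (1 + 0.07166)^5 − 1 ≈ 0.41347.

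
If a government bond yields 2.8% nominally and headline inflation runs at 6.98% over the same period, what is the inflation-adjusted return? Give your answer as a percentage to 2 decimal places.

Real return via the Fisher equation: (1 + 2.8%)/(1 + 6.98%) − 1 = 1.028/1.0698 − 1 ≈ -0.03907.

-3.91%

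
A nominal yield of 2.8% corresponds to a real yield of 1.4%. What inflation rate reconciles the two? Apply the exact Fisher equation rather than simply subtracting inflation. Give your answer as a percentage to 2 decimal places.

1.38%

From (1+r_nom) = (1+r_real)(1+π), we get 1+π = (1 + 2.8%)/(1 + 1.4%) = 1.028/1.014 ≈ 1.01381.
So π ≈ 1.3807%.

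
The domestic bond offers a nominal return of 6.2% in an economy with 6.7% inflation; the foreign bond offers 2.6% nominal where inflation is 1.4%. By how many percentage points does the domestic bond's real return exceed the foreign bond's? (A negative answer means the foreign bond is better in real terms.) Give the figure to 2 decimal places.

-1.65

The domestic bond real return: 1.062/1.067 − 1 = -0.469%.
The foreign bond real return: 1.026/1.014 − 1 = 1.183%.
Difference: -0.469 − 1.183 = -1.652 pp.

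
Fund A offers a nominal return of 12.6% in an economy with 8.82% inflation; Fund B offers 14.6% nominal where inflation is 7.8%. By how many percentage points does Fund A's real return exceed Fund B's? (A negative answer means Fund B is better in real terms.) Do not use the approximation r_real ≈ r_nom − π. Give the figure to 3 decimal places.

Fund A real return: 1.126/1.0882 − 1 = 3.4736%.
Fund B real return: 1.146/1.078 − 1 = 6.3080%.
Difference: 3.4736 − 6.3080 = -2.8344 pp.

-2.834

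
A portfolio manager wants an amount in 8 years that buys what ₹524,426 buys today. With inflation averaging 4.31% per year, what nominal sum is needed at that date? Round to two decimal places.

₹735,007.51

Cumulative price-level factor: (1+4.31%)^8 ≈ 1.4015466679.
Multiplying ₹524,426 by the price-level factor gives the future nominal sum.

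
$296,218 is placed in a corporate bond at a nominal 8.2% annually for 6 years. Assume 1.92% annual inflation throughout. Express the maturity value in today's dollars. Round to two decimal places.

Nominal value at maturity: $296,218 × (1 + 8.2%)^6 ≈ $475,307.88.
Price-level factor over 6 years: (1 + 1.92%)^6 ≈ 1.1208732119.
The maturity value deflated by that factor is the answer in today's purchasing power.

$424,051.42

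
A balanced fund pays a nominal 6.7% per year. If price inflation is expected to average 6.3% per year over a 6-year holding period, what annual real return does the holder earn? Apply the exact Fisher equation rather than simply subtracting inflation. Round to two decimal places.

With constant rates the annual real return is the same each year: (1+6.7%)/(1+6.3%) − 1 = 0.00376.

0.38%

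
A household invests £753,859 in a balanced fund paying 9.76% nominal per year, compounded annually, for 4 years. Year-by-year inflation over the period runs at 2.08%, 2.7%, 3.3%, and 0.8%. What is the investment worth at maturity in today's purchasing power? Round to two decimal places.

£1,002,292.68

Nominal value at maturity: £753,859 × (1 + 9.76%)^4 ≈ £1,094,123.93.
Price-level factor over 4 years: 1.0208 × 1.027 × 1.033 × 1.008 ≈ 1.0916211931.
The maturity value deflated by that factor is the answer in today's purchasing power.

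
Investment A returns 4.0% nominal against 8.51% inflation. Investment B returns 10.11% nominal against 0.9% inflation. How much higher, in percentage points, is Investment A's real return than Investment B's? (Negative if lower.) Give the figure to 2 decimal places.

-13.28

Investment A real return: 1.040/1.0851 − 1 = -4.156%.
Investment B real return: 1.1011/1.009 − 1 = 9.128%.
Difference: -4.156 − 9.128 = -13.284 pp.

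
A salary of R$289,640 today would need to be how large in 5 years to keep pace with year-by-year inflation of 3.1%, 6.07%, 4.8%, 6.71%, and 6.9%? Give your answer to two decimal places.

Cumulative price-level factor: 1.031 × 1.0607 × 1.048 × 1.0671 × 1.069 ≈ 1.3073604478.
Multiplying R$289,640 by the price-level factor gives the future nominal sum.

R$378,663.88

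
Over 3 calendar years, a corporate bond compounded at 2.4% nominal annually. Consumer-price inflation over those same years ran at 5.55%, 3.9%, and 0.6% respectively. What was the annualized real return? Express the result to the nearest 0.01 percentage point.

-0.90%

Cumulative inflation factor: 1.0555 × 1.039 × 1.006 ≈ 1.10324.
Nominal growth factor: 1.07374. Real growth factor = 1.07374 / 1.10324 ≈ 0.97326.
Annualized: 0.97326^(1/3) − 1 ≈ -0.00899.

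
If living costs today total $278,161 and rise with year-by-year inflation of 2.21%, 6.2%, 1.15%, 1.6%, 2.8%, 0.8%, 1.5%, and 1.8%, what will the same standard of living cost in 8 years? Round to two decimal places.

Cumulative price-level factor: 1.0221 × 1.062 × 1.0115 × 1.016 × 1.028 × 1.008 × 1.015 × 1.018 ≈ 1.1943867231.
The nominal amount required is $278,161 scaled up by that factor.

$332,231.81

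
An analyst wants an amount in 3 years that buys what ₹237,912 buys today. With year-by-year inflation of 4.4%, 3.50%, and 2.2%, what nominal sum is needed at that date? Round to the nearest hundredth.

₹262,729.05

Cumulative price-level factor: 1.044 × 1.0350 × 1.022 = 1.10431188.
The nominal amount required is ₹237,912 scaled up by that factor.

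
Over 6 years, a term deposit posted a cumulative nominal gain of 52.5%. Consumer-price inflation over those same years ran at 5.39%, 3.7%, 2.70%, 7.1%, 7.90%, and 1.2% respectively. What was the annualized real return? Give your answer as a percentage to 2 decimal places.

2.53%

Cumulative inflation factor: 1.0539 × 1.037 × 1.0270 × 1.071 × 1.0790 × 1.012 ≈ 1.31262.
Nominal growth factor: 1.52500. Real growth factor = 1.52500 / 1.31262 ≈ 1.16180.
Annualized: 1.16180^(1/6) − 1 ≈ 0.02531.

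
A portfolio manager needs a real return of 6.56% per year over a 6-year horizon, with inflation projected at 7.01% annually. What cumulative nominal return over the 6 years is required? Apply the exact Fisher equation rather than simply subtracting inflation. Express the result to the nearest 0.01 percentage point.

Required annual nominal rate: (1+6.56%)(1+7.01%) − 1 = 14.029856%.
Cumulative over 6 years: (1 + 0.14029856)^6 − 1 ≈ 1.19842.

119.84%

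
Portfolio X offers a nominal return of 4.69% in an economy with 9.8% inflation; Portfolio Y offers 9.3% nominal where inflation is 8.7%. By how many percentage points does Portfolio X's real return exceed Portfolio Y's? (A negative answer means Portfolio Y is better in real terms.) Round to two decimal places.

-5.21

Portfolio X real return: 1.0469/1.098 − 1 = -4.654%.
Portfolio Y real return: 1.093/1.087 − 1 = 0.552%.
Difference: -4.654 − 0.552 = -5.206 pp.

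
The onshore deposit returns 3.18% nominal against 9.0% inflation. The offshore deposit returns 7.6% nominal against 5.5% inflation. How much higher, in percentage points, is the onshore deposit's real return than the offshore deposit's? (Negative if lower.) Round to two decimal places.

-7.33

The onshore deposit real return: 1.0318/1.090 − 1 = -5.339%.
The offshore deposit real return: 1.076/1.055 − 1 = 1.991%.
Difference: -5.339 − 1.991 = -7.330 pp.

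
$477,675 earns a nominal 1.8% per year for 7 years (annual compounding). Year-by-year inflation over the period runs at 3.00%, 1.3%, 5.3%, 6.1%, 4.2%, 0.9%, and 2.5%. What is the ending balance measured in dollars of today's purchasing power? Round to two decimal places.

$430,817.94

Nominal value at maturity: $477,675 × (1 + 1.8%)^7 ≈ $541,211.43.
Price-level factor over 7 years: 1.0300 × 1.013 × 1.053 × 1.061 × 1.042 × 1.009 × 1.025 ≈ 1.2562416143.
The maturity value deflated by that factor is the answer in today's purchasing power.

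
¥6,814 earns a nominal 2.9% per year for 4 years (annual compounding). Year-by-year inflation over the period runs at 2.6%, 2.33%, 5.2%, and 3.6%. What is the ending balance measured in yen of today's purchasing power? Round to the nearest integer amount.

¥6,676

Nominal value at maturity: ¥6,814 × (1 + 2.9%)^4 ≈ ¥7,639.
Price-level factor over 4 years: 1.026 × 1.0233 × 1.052 × 1.036 ≈ 1.1442629341.
The maturity value deflated by that factor is the answer in today's purchasing power.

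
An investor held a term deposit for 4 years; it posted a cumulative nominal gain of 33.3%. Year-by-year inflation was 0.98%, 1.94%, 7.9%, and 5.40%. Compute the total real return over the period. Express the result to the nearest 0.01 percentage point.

Cumulative inflation factor: 1.0098 × 1.0194 × 1.079 × 1.0540 ≈ 1.17069.
Nominal growth factor: 1.33300. Real growth factor = 1.33300 / 1.17069 ≈ 1.13864.
Total real return ≈ 13.8644%.

13.86%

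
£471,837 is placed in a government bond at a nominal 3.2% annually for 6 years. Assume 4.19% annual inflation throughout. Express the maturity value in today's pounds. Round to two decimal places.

£445,567.96

Nominal value at maturity: £471,837 × (1 + 3.2%)^6 ≈ £569,993.86.
Price-level factor over 6 years: (1 + 4.19%)^6 ≈ 1.2792523639.
Dividing the nominal maturity value by the price-level factor gives the value in today's money.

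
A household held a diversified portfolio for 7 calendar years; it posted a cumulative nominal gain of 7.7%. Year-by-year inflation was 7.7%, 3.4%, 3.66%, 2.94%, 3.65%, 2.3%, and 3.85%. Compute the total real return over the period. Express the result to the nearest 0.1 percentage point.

Cumulative inflation factor: 1.077 × 1.034 × 1.0366 × 1.0294 × 1.0365 × 1.023 × 1.0385 ≈ 1.30853.
Nominal growth factor: 1.07700. Real growth factor = 1.07700 / 1.30853 ≈ 0.82306.
Total real return ≈ -17.6938%.

-17.7%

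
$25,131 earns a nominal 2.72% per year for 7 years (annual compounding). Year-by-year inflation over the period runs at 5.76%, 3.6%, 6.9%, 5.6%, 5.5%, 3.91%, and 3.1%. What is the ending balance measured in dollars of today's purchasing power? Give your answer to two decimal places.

$21,692.20

Nominal value at maturity: $25,131 × (1 + 2.72%)^7 ≈ $30,324.58.
Price-level factor over 7 years: 1.0576 × 1.036 × 1.069 × 1.056 × 1.055 × 1.0391 × 1.031 ≈ 1.3979488807.
Dividing the nominal maturity value by the price-level factor gives the value in today's money.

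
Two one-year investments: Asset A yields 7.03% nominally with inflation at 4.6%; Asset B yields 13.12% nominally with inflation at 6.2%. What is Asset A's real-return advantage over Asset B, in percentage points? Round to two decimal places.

-4.19

Asset A real return: 1.0703/1.046 − 1 = 2.323%.
Asset B real return: 1.1312/1.062 − 1 = 6.516%.
Difference: 2.323 − 6.516 = -4.193 pp.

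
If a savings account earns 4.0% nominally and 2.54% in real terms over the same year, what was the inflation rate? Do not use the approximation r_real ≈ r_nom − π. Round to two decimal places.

1.42%

From (1+r_nom) = (1+r_real)(1+π), we get 1+π = (1 + 4.0%)/(1 + 2.54%) = 1.040/1.0254 ≈ 1.01424.
So π ≈ 1.4238%.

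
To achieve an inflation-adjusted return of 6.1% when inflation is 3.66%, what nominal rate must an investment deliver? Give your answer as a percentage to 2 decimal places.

By the Fisher equation, 1 + r_nom = (1 + 6.1%)(1 + 3.66%) = 1.061 × 1.0366 = 1.0998326.
So r_nom = 9.98326%.

9.98%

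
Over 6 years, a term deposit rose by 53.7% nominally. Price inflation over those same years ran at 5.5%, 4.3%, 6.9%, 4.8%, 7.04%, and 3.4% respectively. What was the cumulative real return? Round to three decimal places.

12.650%

Cumulative inflation factor: 1.055 × 1.043 × 1.069 × 1.048 × 1.0704 × 1.034 ≈ 1.36440.
Nominal growth factor: 1.53700. Real growth factor = 1.53700 / 1.36440 ≈ 1.12650.
Total real return ≈ 12.6501%.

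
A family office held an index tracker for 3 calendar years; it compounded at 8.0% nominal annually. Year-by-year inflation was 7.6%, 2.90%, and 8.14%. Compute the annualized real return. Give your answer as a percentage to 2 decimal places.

1.71%

Cumulative inflation factor: 1.076 × 1.0290 × 1.0814 ≈ 1.19733.
Nominal growth factor: 1.25971. Real growth factor = 1.25971 / 1.19733 ≈ 1.05210.
Annualized: 1.05210^(1/3) − 1 ≈ 0.01707.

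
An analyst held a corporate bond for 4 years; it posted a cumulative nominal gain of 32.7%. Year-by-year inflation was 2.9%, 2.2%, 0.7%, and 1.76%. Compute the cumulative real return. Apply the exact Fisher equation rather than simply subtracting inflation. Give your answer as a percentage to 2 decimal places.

Cumulative inflation factor: 1.029 × 1.022 × 1.007 × 1.0176 ≈ 1.07764.
Nominal growth factor: 1.32700. Real growth factor = 1.32700 / 1.07764 ≈ 1.23140.
Total real return ≈ 23.1397%.

23.14%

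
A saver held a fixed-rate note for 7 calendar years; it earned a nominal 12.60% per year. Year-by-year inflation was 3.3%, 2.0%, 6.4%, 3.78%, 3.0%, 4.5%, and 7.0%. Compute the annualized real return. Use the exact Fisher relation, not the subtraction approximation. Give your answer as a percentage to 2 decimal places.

7.99%

Cumulative inflation factor: 1.033 × 1.020 × 1.064 × 1.0378 × 1.030 × 1.045 × 1.070 ≈ 1.33996.
Nominal growth factor: 2.29493. Real growth factor = 2.29493 / 1.33996 ≈ 1.71268.
Annualized: 1.71268^(1/7) − 1 ≈ 0.07990.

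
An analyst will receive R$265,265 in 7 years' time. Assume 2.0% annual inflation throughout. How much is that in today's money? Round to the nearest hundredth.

Price-level factor over 7 years: (1 + 2.0%)^7 ≈ 1.1486856676.
Purchasing power today: R$265,265 divided by that factor.

R$230,929.15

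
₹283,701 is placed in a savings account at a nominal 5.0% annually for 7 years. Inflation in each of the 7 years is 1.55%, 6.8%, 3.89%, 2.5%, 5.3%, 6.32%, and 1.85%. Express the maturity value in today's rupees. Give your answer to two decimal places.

₹303,132.71

Nominal value at maturity: ₹283,701 × (1 + 5.0%)^7 ≈ ₹399,195.80.
Price-level factor over 7 years: 1.0155 × 1.068 × 1.0389 × 1.025 × 1.053 × 1.0632 × 1.0185 ≈ 1.3169011125.
The maturity value deflated by that factor is the answer in today's purchasing power.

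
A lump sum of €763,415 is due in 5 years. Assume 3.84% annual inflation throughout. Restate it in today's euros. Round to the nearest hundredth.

Price-level factor over 5 years: (1 + 3.84%)^5 ≈ 1.2073227862.
Purchasing power today: €763,415 divided by that factor.

€632,320.54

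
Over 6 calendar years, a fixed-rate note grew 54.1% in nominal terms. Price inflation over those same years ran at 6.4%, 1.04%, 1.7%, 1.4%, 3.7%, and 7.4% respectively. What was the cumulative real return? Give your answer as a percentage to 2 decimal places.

Cumulative inflation factor: 1.064 × 1.0104 × 1.017 × 1.014 × 1.037 × 1.074 ≈ 1.23474.
Nominal growth factor: 1.54100. Real growth factor = 1.54100 / 1.23474 ≈ 1.24803.
Total real return ≈ 24.8032%.

24.80%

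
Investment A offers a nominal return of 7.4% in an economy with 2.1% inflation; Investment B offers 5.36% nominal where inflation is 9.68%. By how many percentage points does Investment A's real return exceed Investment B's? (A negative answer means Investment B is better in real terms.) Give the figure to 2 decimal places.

9.13

Investment A real return: 1.074/1.021 − 1 = 5.191%.
Investment B real return: 1.0536/1.0968 − 1 = -3.939%.
Difference: 5.191 − (-3.939) = 9.130 pp.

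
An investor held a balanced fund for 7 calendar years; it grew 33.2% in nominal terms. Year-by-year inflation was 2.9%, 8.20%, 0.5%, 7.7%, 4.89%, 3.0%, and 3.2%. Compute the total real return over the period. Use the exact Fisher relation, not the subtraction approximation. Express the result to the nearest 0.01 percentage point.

Cumulative inflation factor: 1.029 × 1.0820 × 1.005 × 1.077 × 1.0489 × 1.030 × 1.032 ≈ 1.34362.
Nominal growth factor: 1.33200. Real growth factor = 1.33200 / 1.34362 ≈ 0.99135.
Total real return ≈ -0.8646%.

-0.86%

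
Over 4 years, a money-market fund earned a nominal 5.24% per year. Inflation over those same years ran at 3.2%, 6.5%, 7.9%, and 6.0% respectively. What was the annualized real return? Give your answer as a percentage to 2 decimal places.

-0.61%

Cumulative inflation factor: 1.032 × 1.065 × 1.079 × 1.060 ≈ 1.25706.
Nominal growth factor: 1.22666. Real growth factor = 1.22666 / 1.25706 ≈ 0.97581.
Annualized: 0.97581^(1/4) − 1 ≈ -0.00610.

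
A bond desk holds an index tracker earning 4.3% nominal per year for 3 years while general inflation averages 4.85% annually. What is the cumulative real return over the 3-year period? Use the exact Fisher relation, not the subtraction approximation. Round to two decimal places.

-1.57%

The annual real rate is (1+4.3%)/(1+4.85%) − 1 = -0.5246%.
Compounded over 3 years: (1 + -0.005246)^3 − 1 ≈ -0.01565.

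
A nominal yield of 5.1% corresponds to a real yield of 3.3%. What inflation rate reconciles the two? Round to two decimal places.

From (1+r_nom) = (1+r_real)(1+π), we get 1+π = (1 + 5.1%)/(1 + 3.3%) = 1.051/1.033 ≈ 1.01742.
So π ≈ 1.7425%.

1.74%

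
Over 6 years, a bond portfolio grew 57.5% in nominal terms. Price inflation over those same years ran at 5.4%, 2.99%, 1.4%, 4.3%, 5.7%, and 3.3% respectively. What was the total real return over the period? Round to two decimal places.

Cumulative inflation factor: 1.054 × 1.0299 × 1.014 × 1.043 × 1.057 × 1.033 ≈ 1.25353.
Nominal growth factor: 1.57500. Real growth factor = 1.57500 / 1.25353 ≈ 1.25646.
Total real return ≈ 25.6456%.

25.65%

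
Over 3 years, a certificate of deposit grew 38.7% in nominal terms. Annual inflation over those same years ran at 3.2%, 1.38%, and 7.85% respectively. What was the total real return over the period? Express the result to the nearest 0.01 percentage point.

Cumulative inflation factor: 1.032 × 1.0138 × 1.0785 ≈ 1.12837.
Nominal growth factor: 1.38700. Real growth factor = 1.38700 / 1.12837 ≈ 1.22921.
Total real return ≈ 22.9205%.

22.92%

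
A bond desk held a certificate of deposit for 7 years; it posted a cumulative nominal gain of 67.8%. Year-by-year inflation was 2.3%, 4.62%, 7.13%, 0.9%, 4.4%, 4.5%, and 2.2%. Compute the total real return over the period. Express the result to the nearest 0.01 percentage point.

Cumulative inflation factor: 1.023 × 1.0462 × 1.0713 × 1.009 × 1.044 × 1.045 × 1.022 ≈ 1.28991.
Nominal growth factor: 1.67800. Real growth factor = 1.67800 / 1.28991 ≈ 1.30086.
Total real return ≈ 30.0863%.

30.09%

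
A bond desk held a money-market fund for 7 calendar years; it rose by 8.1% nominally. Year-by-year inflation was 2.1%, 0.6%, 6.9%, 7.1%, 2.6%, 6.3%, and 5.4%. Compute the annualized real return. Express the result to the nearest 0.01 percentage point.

-3.14%

Cumulative inflation factor: 1.021 × 1.006 × 1.069 × 1.071 × 1.026 × 1.063 × 1.054 ≈ 1.35180.
Nominal growth factor: 1.08100. Real growth factor = 1.08100 / 1.35180 ≈ 0.79968.
Annualized: 0.79968^(1/7) − 1 ≈ -0.03143.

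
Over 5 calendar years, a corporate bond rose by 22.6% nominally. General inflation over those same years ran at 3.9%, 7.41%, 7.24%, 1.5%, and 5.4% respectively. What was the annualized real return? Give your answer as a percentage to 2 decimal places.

Cumulative inflation factor: 1.039 × 1.0741 × 1.0724 × 1.015 × 1.054 ≈ 1.28034.
Nominal growth factor: 1.22600. Real growth factor = 1.22600 / 1.28034 ≈ 0.95756.
Annualized: 0.95756^(1/5) − 1 ≈ -0.00864.

-0.86%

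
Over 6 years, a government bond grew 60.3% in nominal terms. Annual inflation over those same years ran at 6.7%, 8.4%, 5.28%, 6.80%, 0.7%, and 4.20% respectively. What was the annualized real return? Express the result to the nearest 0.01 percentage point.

Cumulative inflation factor: 1.067 × 1.084 × 1.0528 × 1.0680 × 1.007 × 1.0420 ≈ 1.36461.
Nominal growth factor: 1.60300. Real growth factor = 1.60300 / 1.36461 ≈ 1.17470.
Annualized: 1.17470^(1/6) − 1 ≈ 0.02720.

2.72%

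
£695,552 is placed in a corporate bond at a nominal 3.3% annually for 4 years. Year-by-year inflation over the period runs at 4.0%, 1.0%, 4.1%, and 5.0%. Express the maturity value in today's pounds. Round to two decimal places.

£689,820.58

Nominal value at maturity: £695,552 × (1 + 3.3%)^4 ≈ £792,010.41.
Price-level factor over 4 years: 1.040 × 1.010 × 1.041 × 1.050 = 1.14813972.
The maturity value deflated by that factor is the answer in today's purchasing power.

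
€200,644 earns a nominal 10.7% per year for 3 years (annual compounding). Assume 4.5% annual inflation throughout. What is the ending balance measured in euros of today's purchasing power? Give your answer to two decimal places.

Nominal value at maturity: €200,644 × (1 + 10.7%)^3 ≈ €272,188.04.
Price-level factor over 3 years: (1 + 4.5%)^3 = 1.141166125.
The maturity value deflated by that factor is the answer in today's purchasing power.

€238,517.46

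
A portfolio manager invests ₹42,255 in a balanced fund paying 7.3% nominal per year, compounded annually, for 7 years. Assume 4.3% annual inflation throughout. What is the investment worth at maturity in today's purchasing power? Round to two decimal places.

Nominal value at maturity: ₹42,255 × (1 + 7.3%)^7 ≈ ₹69,195.23.
Price-level factor over 7 years: (1 + 4.3%)^7 ≈ 1.3427345347.
The maturity value deflated by that factor is the answer in today's purchasing power.

₹51,533.07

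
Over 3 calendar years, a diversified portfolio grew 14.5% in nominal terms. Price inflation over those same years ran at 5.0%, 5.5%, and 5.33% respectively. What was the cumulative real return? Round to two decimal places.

-1.87%

Cumulative inflation factor: 1.050 × 1.055 × 1.0533 ≈ 1.16679.
Nominal growth factor: 1.14500. Real growth factor = 1.14500 / 1.16679 ≈ 0.98132.
Total real return ≈ -1.8678%.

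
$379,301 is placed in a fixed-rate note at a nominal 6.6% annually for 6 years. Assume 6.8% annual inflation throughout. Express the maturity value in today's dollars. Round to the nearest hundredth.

$375,059.09

Nominal value at maturity: $379,301 × (1 + 6.6%)^6 ≈ $556,579.51.
Price-level factor over 6 years: (1 + 6.8%)^6 ≈ 1.4839781831.
The maturity value deflated by that factor is the answer in today's purchasing power.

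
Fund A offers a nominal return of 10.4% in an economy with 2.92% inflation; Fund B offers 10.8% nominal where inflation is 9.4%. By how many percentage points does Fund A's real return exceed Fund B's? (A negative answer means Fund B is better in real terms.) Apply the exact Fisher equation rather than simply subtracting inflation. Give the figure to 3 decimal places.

Fund A real return: 1.104/1.0292 − 1 = 7.2678%.
Fund B real return: 1.108/1.094 − 1 = 1.2797%.
Difference: 7.2678 − 1.2797 = 5.9881 pp.

5.988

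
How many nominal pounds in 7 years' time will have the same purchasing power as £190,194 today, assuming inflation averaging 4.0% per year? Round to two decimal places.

£250,282.33

Cumulative price-level factor: (1+4.0%)^7 ≈ 1.3159317792.
Multiplying £190,194 by the price-level factor gives the future nominal sum.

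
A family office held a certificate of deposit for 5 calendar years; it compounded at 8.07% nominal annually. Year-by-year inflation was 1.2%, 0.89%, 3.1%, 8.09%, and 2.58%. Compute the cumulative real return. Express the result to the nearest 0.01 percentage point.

Cumulative inflation factor: 1.012 × 1.0089 × 1.031 × 1.0809 × 1.0258 ≈ 1.16717.
Nominal growth factor: 1.47410. Real growth factor = 1.47410 / 1.16717 ≈ 1.26296.
Total real return ≈ 26.2962%.

26.30%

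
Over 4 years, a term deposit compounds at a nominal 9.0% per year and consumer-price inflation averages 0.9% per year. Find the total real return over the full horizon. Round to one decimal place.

36.2%

The annual real rate is (1+9.0%)/(1+0.9%) − 1 = 8.0278%.
Compounded over 4 years: (1 + 0.080278)^4 − 1 ≈ 0.36189.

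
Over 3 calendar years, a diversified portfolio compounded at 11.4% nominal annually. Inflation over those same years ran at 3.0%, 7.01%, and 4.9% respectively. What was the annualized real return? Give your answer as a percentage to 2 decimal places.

6.14%

Cumulative inflation factor: 1.030 × 1.0701 × 1.049 ≈ 1.15621.
Nominal growth factor: 1.38247. Real growth factor = 1.38247 / 1.15621 ≈ 1.19569.
Annualized: 1.19569^(1/3) − 1 ≈ 0.06138.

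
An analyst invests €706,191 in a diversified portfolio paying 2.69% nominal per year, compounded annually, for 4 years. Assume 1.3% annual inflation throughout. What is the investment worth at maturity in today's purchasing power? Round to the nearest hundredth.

Nominal value at maturity: €706,191 × (1 + 2.69%)^4 ≈ €785,298.55.
Price-level factor over 4 years: (1 + 1.3%)^4 ≈ 1.0530228166.
Dividing the nominal maturity value by the price-level factor gives the value in today's money.

€745,756.44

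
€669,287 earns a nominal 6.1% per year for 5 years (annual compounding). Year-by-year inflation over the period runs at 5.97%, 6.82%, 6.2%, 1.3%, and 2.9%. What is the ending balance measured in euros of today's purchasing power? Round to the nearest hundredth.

Nominal value at maturity: €669,287 × (1 + 6.1%)^5 ≈ €899,889.76.
Price-level factor over 5 years: 1.0597 × 1.0682 × 1.062 × 1.013 × 1.029 ≈ 1.2530974460.
Dividing the nominal maturity value by the price-level factor gives the value in today's money.

€718,132.31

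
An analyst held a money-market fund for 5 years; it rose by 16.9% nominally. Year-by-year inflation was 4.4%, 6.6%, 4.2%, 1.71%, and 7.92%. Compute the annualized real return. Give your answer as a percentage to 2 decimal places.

-1.69%

Cumulative inflation factor: 1.044 × 1.066 × 1.042 × 1.0171 × 1.0792 ≈ 1.27289.
Nominal growth factor: 1.16900. Real growth factor = 1.16900 / 1.27289 ≈ 0.91838.
Annualized: 0.91838^(1/5) − 1 ≈ -0.01688.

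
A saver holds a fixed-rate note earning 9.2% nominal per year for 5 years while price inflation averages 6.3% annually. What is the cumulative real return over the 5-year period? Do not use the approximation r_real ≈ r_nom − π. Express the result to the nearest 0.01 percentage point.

14.41%

The annual real rate is (1+9.2%)/(1+6.3%) − 1 = 2.7281%.
Compounded over 5 years: (1 + 0.027281)^5 − 1 ≈ 0.14405.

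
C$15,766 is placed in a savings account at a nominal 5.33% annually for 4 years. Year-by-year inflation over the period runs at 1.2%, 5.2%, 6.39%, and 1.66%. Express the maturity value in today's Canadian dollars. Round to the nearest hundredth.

Nominal value at maturity: C$15,766 × (1 + 5.33%)^4 ≈ C$19,405.72.
Price-level factor over 4 years: 1.012 × 1.052 × 1.0639 × 1.0166 ≈ 1.1514555213.
Dividing the nominal maturity value by the price-level factor gives the value in today's money.

C$16,853.21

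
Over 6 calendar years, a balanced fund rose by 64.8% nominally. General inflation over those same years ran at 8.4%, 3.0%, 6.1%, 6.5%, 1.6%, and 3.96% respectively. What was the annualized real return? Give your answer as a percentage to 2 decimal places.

Cumulative inflation factor: 1.084 × 1.030 × 1.061 × 1.065 × 1.016 × 1.0396 ≈ 1.33257.
Nominal growth factor: 1.64800. Real growth factor = 1.64800 / 1.33257 ≈ 1.23670.
Annualized: 1.23670^(1/6) − 1 ≈ 0.03604.

3.60%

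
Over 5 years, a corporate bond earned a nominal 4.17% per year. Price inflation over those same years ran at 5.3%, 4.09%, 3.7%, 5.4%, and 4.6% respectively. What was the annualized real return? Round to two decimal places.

Cumulative inflation factor: 1.053 × 1.0409 × 1.037 × 1.054 × 1.046 ≈ 1.25311.
Nominal growth factor: 1.22663. Real growth factor = 1.22663 / 1.25311 ≈ 0.97887.
Annualized: 0.97887^(1/5) − 1 ≈ -0.00426.

-0.43%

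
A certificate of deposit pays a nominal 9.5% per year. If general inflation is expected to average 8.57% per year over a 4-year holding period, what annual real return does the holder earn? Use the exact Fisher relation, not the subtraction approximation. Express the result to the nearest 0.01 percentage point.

0.86%

With constant rates the annual real return is the same each year: (1+9.5%)/(1+8.57%) − 1 = 0.00857.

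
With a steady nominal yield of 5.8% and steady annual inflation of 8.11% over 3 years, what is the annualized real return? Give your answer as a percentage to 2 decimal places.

With constant rates the annual real return is the same each year: (1+5.8%)/(1+8.11%) − 1 = -0.02137.

-2.14%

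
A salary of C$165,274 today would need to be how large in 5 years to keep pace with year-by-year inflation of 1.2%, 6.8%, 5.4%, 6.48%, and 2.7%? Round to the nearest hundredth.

C$205,890.07

Cumulative price-level factor: 1.012 × 1.068 × 1.054 × 1.0648 × 1.027 ≈ 1.2457499033.
Multiplying C$165,274 by the price-level factor gives the future nominal sum.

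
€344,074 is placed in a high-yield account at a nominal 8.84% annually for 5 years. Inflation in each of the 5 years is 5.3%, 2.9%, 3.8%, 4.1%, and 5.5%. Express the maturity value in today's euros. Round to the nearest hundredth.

€425,451.67

Nominal value at maturity: €344,074 × (1 + 8.84%)^5 ≈ €525,526.38.
Price-level factor over 5 years: 1.053 × 1.029 × 1.038 × 1.041 × 1.055 ≈ 1.2352199252.
The maturity value deflated by that factor is the answer in today's purchasing power.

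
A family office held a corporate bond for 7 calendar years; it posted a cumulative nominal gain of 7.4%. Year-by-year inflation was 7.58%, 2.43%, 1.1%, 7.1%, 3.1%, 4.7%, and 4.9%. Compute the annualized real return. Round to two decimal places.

Cumulative inflation factor: 1.0758 × 1.0243 × 1.011 × 1.071 × 1.031 × 1.047 × 1.049 ≈ 1.35108.
Nominal growth factor: 1.07400. Real growth factor = 1.07400 / 1.35108 ≈ 0.79492.
Annualized: 0.79492^(1/7) − 1 ≈ -0.03226.

-3.23%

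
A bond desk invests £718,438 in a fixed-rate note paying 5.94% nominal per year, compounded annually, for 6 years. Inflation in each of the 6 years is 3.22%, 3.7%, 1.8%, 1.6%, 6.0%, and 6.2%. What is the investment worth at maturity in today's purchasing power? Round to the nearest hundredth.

Nominal value at maturity: £718,438 × (1 + 5.94%)^6 ≈ £1,015,661.77.
Price-level factor over 6 years: 1.0322 × 1.037 × 1.018 × 1.016 × 1.060 × 1.062 ≈ 1.2462767098.
Dividing the nominal maturity value by the price-level factor gives the value in today's money.

£814,956.87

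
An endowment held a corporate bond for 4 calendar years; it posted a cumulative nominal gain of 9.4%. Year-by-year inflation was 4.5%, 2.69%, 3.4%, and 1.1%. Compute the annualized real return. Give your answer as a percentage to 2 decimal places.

-0.63%

Cumulative inflation factor: 1.045 × 1.0269 × 1.034 × 1.011 ≈ 1.12180.
Nominal growth factor: 1.09400. Real growth factor = 1.09400 / 1.12180 ≈ 0.97522.
Annualized: 0.97522^(1/4) − 1 ≈ -0.00625.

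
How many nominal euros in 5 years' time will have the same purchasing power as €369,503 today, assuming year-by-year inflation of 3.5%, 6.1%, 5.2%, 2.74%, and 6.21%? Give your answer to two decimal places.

Cumulative price-level factor: 1.035 × 1.061 × 1.052 × 1.0274 × 1.0621 ≈ 1.2605975065.
The nominal amount required is €369,503 scaled up by that factor.

€465,794.56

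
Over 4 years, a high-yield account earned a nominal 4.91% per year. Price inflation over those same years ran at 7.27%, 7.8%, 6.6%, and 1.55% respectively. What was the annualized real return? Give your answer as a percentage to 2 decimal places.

Cumulative inflation factor: 1.0727 × 1.078 × 1.066 × 1.0155 ≈ 1.25180.
Nominal growth factor: 1.21134. Real growth factor = 1.21134 / 1.25180 ≈ 0.96768.
Annualized: 0.96768^(1/4) − 1 ≈ -0.00818.

-0.82%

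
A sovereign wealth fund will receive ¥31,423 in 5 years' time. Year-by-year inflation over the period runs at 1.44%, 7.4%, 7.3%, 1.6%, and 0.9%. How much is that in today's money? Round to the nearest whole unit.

¥26,221

Price-level factor over 5 years: 1.0144 × 1.074 × 1.073 × 1.016 × 1.009 ≈ 1.1983898390.
Purchasing power today: ¥31,423 divided by that factor.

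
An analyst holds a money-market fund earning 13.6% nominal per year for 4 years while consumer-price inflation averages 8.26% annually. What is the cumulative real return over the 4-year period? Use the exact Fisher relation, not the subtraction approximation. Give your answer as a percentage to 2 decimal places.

21.24%

The annual real rate is (1+13.6%)/(1+8.26%) − 1 = 4.9326%.
Compounded over 4 years: (1 + 0.049326)^4 − 1 ≈ 0.21239.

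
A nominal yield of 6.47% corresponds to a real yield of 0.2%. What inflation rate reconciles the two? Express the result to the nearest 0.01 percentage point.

6.26%

From (1+r_nom) = (1+r_real)(1+π), we get 1+π = (1 + 6.47%)/(1 + 0.2%) = 1.0647/1.002 ≈ 1.06257.
So π ≈ 6.2575%.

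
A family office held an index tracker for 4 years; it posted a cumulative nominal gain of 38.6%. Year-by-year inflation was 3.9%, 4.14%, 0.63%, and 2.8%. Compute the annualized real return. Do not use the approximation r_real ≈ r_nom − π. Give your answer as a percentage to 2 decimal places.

5.49%

Cumulative inflation factor: 1.039 × 1.0414 × 1.0063 × 1.028 ≈ 1.11932.
Nominal growth factor: 1.38600. Real growth factor = 1.38600 / 1.11932 ≈ 1.23825.
Annualized: 1.23825^(1/4) − 1 ≈ 0.05488.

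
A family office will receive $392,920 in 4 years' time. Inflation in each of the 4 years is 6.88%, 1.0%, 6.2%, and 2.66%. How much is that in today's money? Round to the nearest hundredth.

Price-level factor over 4 years: 1.0688 × 1.010 × 1.062 × 1.0266 ≈ 1.1769109284.
Purchasing power today: $392,920 divided by that factor.

$333,857.04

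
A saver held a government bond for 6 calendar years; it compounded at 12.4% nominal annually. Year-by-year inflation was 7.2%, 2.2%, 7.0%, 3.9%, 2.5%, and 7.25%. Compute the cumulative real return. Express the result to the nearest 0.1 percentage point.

Cumulative inflation factor: 1.072 × 1.022 × 1.070 × 1.039 × 1.025 × 1.0725 ≈ 1.33896.
Nominal growth factor: 2.01650. Real growth factor = 2.01650 / 1.33896 ≈ 1.50602.
Total real return ≈ 50.6023%.

50.6%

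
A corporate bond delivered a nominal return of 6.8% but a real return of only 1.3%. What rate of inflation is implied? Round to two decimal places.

5.43%

From (1+r_nom) = (1+r_real)(1+π), we get 1+π = (1 + 6.8%)/(1 + 1.3%) = 1.068/1.013 ≈ 1.05429.
So π ≈ 5.4294%.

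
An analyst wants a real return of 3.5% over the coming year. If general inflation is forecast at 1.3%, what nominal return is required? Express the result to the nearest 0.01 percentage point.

4.85%

By the Fisher equation, 1 + r_nom = (1 + 3.5%)(1 + 1.3%) = 1.035 × 1.013 = 1.048455.
So r_nom = 4.8455%.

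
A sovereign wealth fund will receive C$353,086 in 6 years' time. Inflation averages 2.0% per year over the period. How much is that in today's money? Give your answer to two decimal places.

C$313,530.26

Price-level factor over 6 years: (1 + 2.0%)^6 ≈ 1.1261624193.
Purchasing power today: C$353,086 divided by that factor.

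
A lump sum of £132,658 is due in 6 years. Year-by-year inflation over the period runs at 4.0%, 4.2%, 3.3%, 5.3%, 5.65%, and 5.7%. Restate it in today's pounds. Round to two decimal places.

£100,776.48

Price-level factor over 6 years: 1.040 × 1.042 × 1.033 × 1.053 × 1.0565 × 1.057 ≈ 1.3163586744.
Purchasing power today: £132,658 divided by that factor.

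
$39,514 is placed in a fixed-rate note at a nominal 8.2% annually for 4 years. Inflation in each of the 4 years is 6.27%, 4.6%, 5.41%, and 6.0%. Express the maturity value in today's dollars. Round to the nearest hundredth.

$43,604.37

Nominal value at maturity: $39,514 × (1 + 8.2%)^4 ≈ $54,157.68.
Price-level factor over 4 years: 1.0627 × 1.046 × 1.0541 × 1.060 ≈ 1.2420241595.
Dividing the nominal maturity value by the price-level factor gives the value in today's money.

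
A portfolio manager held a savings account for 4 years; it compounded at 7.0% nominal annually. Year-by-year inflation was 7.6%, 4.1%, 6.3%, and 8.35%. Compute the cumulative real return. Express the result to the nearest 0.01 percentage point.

1.60%

Cumulative inflation factor: 1.076 × 1.041 × 1.063 × 1.0835 ≈ 1.29011.
Nominal growth factor: 1.31080. Real growth factor = 1.31080 / 1.29011 ≈ 1.01604.
Total real return ≈ 1.6038%.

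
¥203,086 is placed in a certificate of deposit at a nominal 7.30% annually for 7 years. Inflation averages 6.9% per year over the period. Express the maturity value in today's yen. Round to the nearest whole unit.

Nominal value at maturity: ¥203,086 × (1 + 7.30%)^7 ≈ ¥332,566.
Price-level factor over 7 years: (1 + 6.9%)^7 ≈ 1.5953057718.
Dividing the nominal maturity value by the price-level factor gives the value in today's money.

¥208,465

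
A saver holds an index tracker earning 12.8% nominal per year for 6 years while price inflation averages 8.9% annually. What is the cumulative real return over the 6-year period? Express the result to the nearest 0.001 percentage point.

23.506%

The annual real rate is (1+12.8%)/(1+8.9%) − 1 = 3.5813%.
Compounded over 6 years: (1 + 0.035813)^6 − 1 ≈ 0.23506.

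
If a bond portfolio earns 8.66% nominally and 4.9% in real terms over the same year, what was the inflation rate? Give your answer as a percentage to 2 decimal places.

3.58%

From (1+r_nom) = (1+r_real)(1+π), we get 1+π = (1 + 8.66%)/(1 + 4.9%) = 1.0866/1.049 ≈ 1.03584.
So π ≈ 3.5844%.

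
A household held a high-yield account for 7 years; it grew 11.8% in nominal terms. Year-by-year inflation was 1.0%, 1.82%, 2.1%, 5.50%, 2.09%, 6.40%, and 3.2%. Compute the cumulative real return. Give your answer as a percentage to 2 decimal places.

-9.97%

Cumulative inflation factor: 1.010 × 1.0182 × 1.021 × 1.0550 × 1.0209 × 1.0640 × 1.032 ≈ 1.24176.
Nominal growth factor: 1.11800. Real growth factor = 1.11800 / 1.24176 ≈ 0.90034.
Total real return ≈ -9.9664%.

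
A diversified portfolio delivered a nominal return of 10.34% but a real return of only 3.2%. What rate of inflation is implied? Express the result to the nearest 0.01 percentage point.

From (1+r_nom) = (1+r_real)(1+π), we get 1+π = (1 + 10.34%)/(1 + 3.2%) = 1.1034/1.032 ≈ 1.06919.
So π ≈ 6.9186%.

6.92%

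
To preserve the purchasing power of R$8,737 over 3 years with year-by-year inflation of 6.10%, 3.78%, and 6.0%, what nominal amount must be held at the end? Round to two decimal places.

Cumulative price-level factor: 1.0610 × 1.0378 × 1.060 = 1.167172148.
The nominal amount required is R$8,737 scaled up by that factor.

R$10,197.58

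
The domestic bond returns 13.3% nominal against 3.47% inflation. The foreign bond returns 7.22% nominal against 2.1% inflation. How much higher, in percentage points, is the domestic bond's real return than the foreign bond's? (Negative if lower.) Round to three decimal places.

4.486

The domestic bond real return: 1.133/1.0347 − 1 = 9.5003%.
The foreign bond real return: 1.0722/1.021 − 1 = 5.0147%.
Difference: 9.5003 − 5.0147 = 4.4856 pp.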